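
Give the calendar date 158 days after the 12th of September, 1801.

the 17th of February, 1802

Count 158 days after September 12, 1801:
September 1801: 30 − 12 = 18 days remain.
Then October (31), November (30), December (31), January (31): 31 + 30 + 31 + 31 = 123 days.
February 1–17, 1802: 17 days (1802 is not a leap year).
Residual: 158 days.
Total: 158 days.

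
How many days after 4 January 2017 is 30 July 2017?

207

January 2017: 31 − 4 = 27 days remain.
Then February 2017 (28), March (31), April (30), May (31), June (30): 28 + 31 + 30 + 31 + 30 = 150 days.
July 1–30, 2017: 30 days.
Total: 27 + 150 + 30 = 207 days.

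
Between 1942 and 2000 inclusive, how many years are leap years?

Years divisible by 4: 1944, 1948, …, 2000 — 15 in all.
2000 is divisible by 400, so still leap.
No century exceptions apply. Count: 15.

15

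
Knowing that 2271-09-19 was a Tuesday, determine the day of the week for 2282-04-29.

Saturday

Day-of-year of September 19, 2271: 262.
Day-of-year of April 29, 2282: 119.
2271 has 365 days, so 365 − 262 = 103 days remain in 2271.
Full years 2272–2281: 7 common + 3 leap = 7×365 + 3×366 = 3653 days.
Total: 103 + 3653 + 119 = 3875 days.
3875 mod 7 = 4, so 4 days after Tuesday is Saturday.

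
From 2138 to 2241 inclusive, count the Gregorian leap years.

25

Years divisible by 4: 2140, 2144, …, 2240 — 26 in all.
Of these, 2200 is divisible by 100 but not 400, so not leap.
Leap years: 26 − 1 = 25.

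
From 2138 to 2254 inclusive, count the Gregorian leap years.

Years divisible by 4: 2140, 2144, …, 2252 — 29 in all.
Of these, 2200 is divisible by 100 but not 400, so not leap.
Leap years: 29 − 1 = 28.

28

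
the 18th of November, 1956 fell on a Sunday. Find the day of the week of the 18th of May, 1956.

Friday

Count forward from the earlier date (May 18, 1956) to the later (November 18, 1956):
May 1956: 31 − 18 = 13 days remain.
Then June (30), July (31), August (31), September (30), October (31): 30 + 31 + 31 + 30 + 31 = 153 days.
November 1–18, 1956: 18 days.
Total: 13 + 153 + 18 = 184 days.
184 mod 7 = 2, so 2 days before Sunday is Friday.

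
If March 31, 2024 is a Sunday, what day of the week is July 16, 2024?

Tuesday

March 2024: 31 − 31 = 0 days remain.
Then April (30), May (31), June (30): 30 + 31 + 30 = 91 days.
July 1–16, 2024: 16 days.
Total: 0 + 91 + 16 = 107 days.
107 mod 7 = 2, so 2 days after Sunday is Tuesday.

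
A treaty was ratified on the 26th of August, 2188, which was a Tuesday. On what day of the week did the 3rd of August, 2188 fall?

Count forward from the earlier date (August 3, 2188) to the later (August 26, 2188):
Within August 2188: 26 − 3 = 23 days.
23 mod 7 = 2, so 2 days before Tuesday is Sunday.

Sunday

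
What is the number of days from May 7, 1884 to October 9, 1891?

Day-of-year of May 7, 1884: 128.
Day-of-year of October 9, 1891: 282.
1884 has 366 days, so 366 − 128 = 238 days remain in 1884.
Full years: 1885: 365; 1886: 365; 1887: 365; 1888: 366; 1889: 365; 1890: 365. Sum = 2191.
Total: 238 + 2191 + 282 = 2711 days.

2711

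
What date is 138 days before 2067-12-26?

2067-08-10

Count 138 days before December 26, 2067:
August 2067: 31 − 10 = 21 days remain.
Then September (30), October (31), November (30): 30 + 31 + 30 = 91 days.
December 1–26, 2067: 26 days.
Total: 21 + 91 + 26 = 138 days.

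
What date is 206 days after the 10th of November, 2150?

the 4th of June, 2151

Count 206 days after November 10, 2150:
November 2150: 30 − 10 = 20 days remain.
Then December (31), January (31), February 2151 (28), March (31), April (30), May (31): 31 + 31 + 28 + 31 + 30 + 31 = 182 days.
June 1–4, 2151: 4 days.
Residual: 206 days.
Total: 206 days.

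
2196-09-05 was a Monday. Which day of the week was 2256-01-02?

Wednesday

Day-of-year of September 5, 2196: 249.
Day-of-year of January 2, 2256: 2.
2196 has 366 days, so 366 − 249 = 117 days remain in 2196.
Full years 2197–2255: 46 common + 13 leap = 46×365 + 13×366 = 21548 days.
Total: 117 + 21548 + 2 = 21667 days.
21667 mod 7 = 2, so 2 days after Monday is Wednesday.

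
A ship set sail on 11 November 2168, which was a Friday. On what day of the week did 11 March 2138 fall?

Tuesday

Count forward from the earlier date (March 11, 2138) to the later (November 11, 2168):
From March 11, 2138 to March 11, 2168: 30 years, of which 8 contain a Feb 29 — 22×365 + 8×366 = 10958 days.
March 2168: 31 − 11 = 20 days remain.
Then April (30), May (31), June (30), July (31), August (31), September (30), October (31): 30 + 31 + 30 + 31 + 31 + 30 + 31 = 214 days.
November 1–11, 2168: 11 days.
Residual: 245 days.
Total: 11203 days.
11203 mod 7 = 3, so 3 days before Friday is Tuesday.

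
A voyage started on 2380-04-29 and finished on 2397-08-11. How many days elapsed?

6313

From April 29, 2380 to April 29, 2397: 17 years, of which 4 contain a Feb 29 — 13×365 + 4×366 = 6209 days.
April 2397: 30 − 29 = 1 day remains.
Then May (31), June (30), July (31): 31 + 30 + 31 = 92 days.
August 1–11, 2397: 11 days.
Residual: 104 days.
Total: 6313 days.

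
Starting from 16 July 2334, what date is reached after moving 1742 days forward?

23 April 2339

Count 1742 days after July 16, 2334:
July 16, 2334 → July 16, 2335: 365 days.
July 16, 2335 → July 16, 2336: 366 days (2336 is a leap year).
July 16, 2336 → July 16, 2337: 365 days.
July 16, 2337 → July 16, 2338: 365 days.
July 2338: 31 − 16 = 15 days remain.
Then August (31), September (30), October (31), November (30), December (31), January (31), February 2339 (28), March (31): 31 + 30 + 31 + 30 + 31 + 31 + 28 + 31 = 243 days.
April 1–23, 2339: 23 days.
Residual: 281 days.
Total: 1742 days.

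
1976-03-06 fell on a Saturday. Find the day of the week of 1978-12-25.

Monday

Day-of-year of March 6, 1976: 66.
Day-of-year of December 25, 1978: 359.
1976 has 366 days, so 366 − 66 = 300 days remain in 1976.
Full years: 1977: 365. Sum = 365.
Total: 300 + 365 + 359 = 1024 days.
1024 mod 7 = 2, so 2 days after Saturday is Monday.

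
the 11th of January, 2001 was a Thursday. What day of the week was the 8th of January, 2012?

Sunday

Day-of-year of January 11, 2001: 11.
Day-of-year of January 8, 2012: 8.
2001 has 365 days, so 365 − 11 = 354 days remain in 2001.
Full years 2002–2011: 8 common + 2 leap = 8×365 + 2×366 = 3652 days.
Total: 354 + 3652 + 8 = 4014 days.
4014 mod 7 = 3, so 3 days after Thursday is Sunday.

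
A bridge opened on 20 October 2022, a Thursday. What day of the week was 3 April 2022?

Count forward from the earlier date (April 3, 2022) to the later (October 20, 2022):
April 2022: 30 − 3 = 27 days remain.
Then May (31), June (30), July (31), August (31), September (30): 31 + 30 + 31 + 31 + 30 = 153 days.
October 1–20, 2022: 20 days.
Total: 27 + 153 + 20 = 200 days.
200 mod 7 = 4, so 4 days before Thursday is Sunday.

Sunday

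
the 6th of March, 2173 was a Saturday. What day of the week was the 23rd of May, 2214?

From March 6, 2173 to March 6, 2214: 41 years, of which 9 contain a Feb 29 — 32×365 + 9×366 = 14974 days.
(2200 is not a leap year (divisible by 100 but not 400).)
March 2214: 31 − 6 = 25 days remain.
Then April (30): 30 days.
May 1–23, 2214: 23 days.
Residual: 78 days.
Total: 15052 days.
15052 mod 7 = 2, so 2 days after Saturday is Monday.

Monday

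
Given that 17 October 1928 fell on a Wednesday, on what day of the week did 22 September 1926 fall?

Wednesday

Count forward from the earlier date (September 22, 1926) to the later (October 17, 1928):
September 22, 1926 → September 22, 1927: 365 days.
September 22, 1927 → September 22, 1928: 366 days (1928 is a leap year).
September 1928: 30 − 22 = 8 days remain.
October 1–17, 1928: 17 days.
Residual: 25 days.
Total: 756 days.
756 is a multiple of 7, so 22 September 1926 falls on the same weekday: Wednesday.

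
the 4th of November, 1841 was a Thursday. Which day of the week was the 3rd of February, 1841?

Wednesday

Count forward from the earlier date (February 3, 1841) to the later (November 4, 1841):
February 1841: 28 − 3 = 25 days remain (1841 is not a leap year, so February has 28 days).
Then March (31), April (30), May (31), June (30), July (31), August (31), September (30), October (31): 31 + 30 + 31 + 30 + 31 + 31 + 30 + 31 = 245 days.
November 1–4, 1841: 4 days.
Total: 25 + 245 + 4 = 274 days.
274 mod 7 = 1, so 1 day before Thursday is Wednesday.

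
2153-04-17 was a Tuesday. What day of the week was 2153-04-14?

Count forward from the earlier date (April 14, 2153) to the later (April 17, 2153):
Within April 2153: 17 − 14 = 3 days.
3 mod 7 = 3, so 3 days before Tuesday is Saturday.

Saturday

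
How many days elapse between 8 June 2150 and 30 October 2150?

144

June 2150: 30 − 8 = 22 days remain.
Then July (31), August (31), September (30): 31 + 31 + 30 = 92 days.
October 1–30, 2150: 30 days.
Total: 22 + 92 + 30 = 144 days.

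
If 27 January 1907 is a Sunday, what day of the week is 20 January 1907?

Count forward from the earlier date (January 20, 1907) to the later (January 27, 1907):
Within January 1907: 27 − 20 = 7 days.
7 is a multiple of 7, so 20 January 1907 falls on the same weekday: Sunday.

Sunday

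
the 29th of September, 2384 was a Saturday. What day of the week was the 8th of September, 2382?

Count forward from the earlier date (September 8, 2382) to the later (September 29, 2384):
Day-of-year of September 8, 2382: 251.
Day-of-year of September 29, 2384: 273.
2382 has 365 days, so 365 − 251 = 114 days remain in 2382.
Full years: 2383: 365. Sum = 365.
Total: 114 + 365 + 273 = 752 days.
752 mod 7 = 3, so 3 days before Saturday is Wednesday.

Wednesday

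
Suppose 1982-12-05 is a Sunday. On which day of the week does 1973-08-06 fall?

Monday

Count forward from the earlier date (August 6, 1973) to the later (December 5, 1982):
Day-of-year of August 6, 1973: 218.
Day-of-year of December 5, 1982: 339.
1973 has 365 days, so 365 − 218 = 147 days remain in 1973.
Full years 1974–1981: 6 common + 2 leap = 6×365 + 2×366 = 2922 days.
Total: 147 + 2922 + 339 = 3408 days.
3408 mod 7 = 6, so 6 days before Sunday is Monday.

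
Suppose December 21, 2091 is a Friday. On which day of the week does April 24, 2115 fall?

Wednesday

Day-of-year of December 21, 2091: 355.
Day-of-year of April 24, 2115: 114.
2091 has 365 days, so 365 − 355 = 10 days remain in 2091.
Full years 2092–2114: 18 common + 5 leap = 18×365 + 5×366 = 8400 days.
Total: 10 + 8400 + 114 = 8524 days.
8524 mod 7 = 5, so 5 days after Friday is Wednesday.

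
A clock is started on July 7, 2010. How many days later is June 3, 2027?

6175

From July 7, 2010 to July 7, 2026: 16 years, of which 4 contain a Feb 29 — 12×365 + 4×366 = 5844 days.
July 2026: 31 − 7 = 24 days remain.
Then 10 full months totalling 304 days.
June 1–3, 2027: 3 days.
Residual: 331 days.
Total: 6175 days.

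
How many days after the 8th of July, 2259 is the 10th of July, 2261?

733

July 2259: 31 − 8 = 23 days remain.
Then 23 full months totalling 700 days.
July 1–10, 2261: 10 days.
Total: 23 + 700 + 10 = 733 days.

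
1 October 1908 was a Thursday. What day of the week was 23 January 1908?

Count forward from the earlier date (January 23, 1908) to the later (October 1, 1908):
January 1908: 31 − 23 = 8 days remain.
Then February 1908 (29), March (31), April (30), May (31), June (30), July (31), August (31), September (30): 29 + 31 + 30 + 31 + 30 + 31 + 31 + 30 = 243 days.
October 1, 1908: 1 day.
Total: 8 + 243 + 1 = 252 days.
252 is a multiple of 7, so 23 January 1908 falls on the same weekday: Thursday.

Thursday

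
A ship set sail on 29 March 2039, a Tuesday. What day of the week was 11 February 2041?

Day-of-year of March 29, 2039: 88.
Day-of-year of February 11, 2041: 42.
2039 has 365 days, so 365 − 88 = 277 days remain in 2039.
Full years: 2040: 366. Sum = 366.
Total: 277 + 366 + 42 = 685 days.
685 mod 7 = 6, so 6 days after Tuesday is Monday.

Monday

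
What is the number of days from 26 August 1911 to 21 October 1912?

August 26, 1911 → August 26, 1912: 366 days (1912 is a leap year).
August 1912: 31 − 26 = 5 days remain.
Then September (30): 30 days.
October 1–21, 1912: 21 days.
Residual: 56 days.
Total: 422 days.

422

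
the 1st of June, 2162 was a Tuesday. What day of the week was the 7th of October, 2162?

June 2162: 30 − 1 = 29 days remain.
Then July (31), August (31), September (30): 31 + 31 + 30 = 92 days.
October 1–7, 2162: 7 days.
Total: 29 + 92 + 7 = 128 days.
128 mod 7 = 2, so 2 days after Tuesday is Thursday.

Thursday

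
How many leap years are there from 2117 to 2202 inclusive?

Years divisible by 4: 2120, 2124, …, 2200 — 21 in all.
Of these, 2200 is divisible by 100 but not 400, so not leap.
Leap years: 21 − 1 = 20.

20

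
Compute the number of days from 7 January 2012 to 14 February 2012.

38

January 2012: 31 − 7 = 24 days remain.
February 1–14, 2012: 14 days (2012 is a leap year).
Total: 24 + 14 = 38 days.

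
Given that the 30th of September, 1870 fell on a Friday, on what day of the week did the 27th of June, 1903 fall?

From September 30, 1870 to September 30, 1902: 32 years, of which 7 contain a Feb 29 — 25×365 + 7×366 = 11687 days.
(1900 is not a leap year (divisible by 100 but not 400).)
September 1902: 30 − 30 = 0 days remain.
Then October (31), November (30), December (31), January (31), February 1903 (28), March (31), April (30), May (31): 31 + 30 + 31 + 31 + 28 + 31 + 30 + 31 = 243 days.
June 1–27, 1903: 27 days.
Residual: 270 days.
Total: 11957 days.
11957 mod 7 = 1, so 1 day after Friday is Saturday.

Saturday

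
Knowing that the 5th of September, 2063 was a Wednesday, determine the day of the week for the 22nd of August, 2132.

Friday

From September 5, 2063 to September 5, 2131: 68 years, of which 16 contain a Feb 29 — 52×365 + 16×366 = 24836 days.
(2100 is not a leap year (divisible by 100 but not 400).)
September 2131: 30 − 5 = 25 days remain.
Then 10 full months totalling 305 days.
August 1–22, 2132: 22 days.
Residual: 352 days.
Total: 25188 days.
25188 mod 7 = 2, so 2 days after Wednesday is Friday.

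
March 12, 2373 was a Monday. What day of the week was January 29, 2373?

Monday

Count forward from the earlier date (January 29, 2373) to the later (March 12, 2373):
January 2373: 31 − 29 = 2 days remain.
Then February 2373 (28): 28 days.
March 1–12, 2373: 12 days.
Total: 2 + 28 + 12 = 42 days.
42 is a multiple of 7, so January 29, 2373 falls on the same weekday: Monday.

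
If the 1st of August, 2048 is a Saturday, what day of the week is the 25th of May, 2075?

From August 1, 2048 to August 1, 2074: 26 years, of which 6 contain a Feb 29 — 20×365 + 6×366 = 9496 days.
August 2074: 31 − 1 = 30 days remain.
Then September (30), October (31), November (30), December (31), January (31), February 2075 (28), March (31), April (30): 30 + 31 + 30 + 31 + 31 + 28 + 31 + 30 = 242 days.
May 1–25, 2075: 25 days.
Residual: 297 days.
Total: 9793 days.
9793 is a multiple of 7, so the 25th of May, 2075 falls on the same weekday: Saturday.

Saturday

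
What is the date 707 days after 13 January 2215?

20 December 2216

Count 707 days after January 13, 2215:
January 13, 2215 → January 13, 2216: 365 days.
January 2216: 31 − 13 = 18 days remain.
Then 10 full months totalling 304 days.
December 1–20, 2216: 20 days.
Residual: 342 days.
Total: 707 days.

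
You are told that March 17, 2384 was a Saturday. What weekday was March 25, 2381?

Wednesday

Count forward from the earlier date (March 25, 2381) to the later (March 17, 2384):
Day-of-year of March 25, 2381: 84.
Day-of-year of March 17, 2384: 77.
2381 has 365 days, so 365 − 84 = 281 days remain in 2381.
Full years: 2382: 365; 2383: 365. Sum = 730.
Total: 281 + 730 + 77 = 1088 days.
1088 mod 7 = 3, so 3 days before Saturday is Wednesday.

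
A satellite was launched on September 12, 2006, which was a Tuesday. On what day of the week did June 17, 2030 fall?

Day-of-year of September 12, 2006: 255.
Day-of-year of June 17, 2030: 168.
2006 has 365 days, so 365 − 255 = 110 days remain in 2006.
Full years 2007–2029: 17 common + 6 leap = 17×365 + 6×366 = 8401 days.
Total: 110 + 8401 + 168 = 8679 days.
8679 mod 7 = 6, so 6 days after Tuesday is Monday.

Monday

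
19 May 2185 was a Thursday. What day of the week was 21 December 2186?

Thursday

May 2185: 31 − 19 = 12 days remain.
Then 18 full months totalling 548 days.
December 1–21, 2186: 21 days.
Total: 12 + 548 + 21 = 581 days.
581 is a multiple of 7, so 21 December 2186 falls on the same weekday: Thursday.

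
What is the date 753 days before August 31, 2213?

August 9, 2211

Count 753 days before August 31, 2213:
Day-of-year of August 9, 2211: 221.
Day-of-year of August 31, 2213: 243.
2211 has 365 days, so 365 − 221 = 144 days remain in 2211.
Full years: 2212: 366. Sum = 366.
Total: 144 + 366 + 243 = 753 days.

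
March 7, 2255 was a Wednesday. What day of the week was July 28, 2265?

Friday

From March 7, 2255 to March 7, 2265: 10 years, of which 3 contain a Feb 29 — 7×365 + 3×366 = 3653 days.
March 2265: 31 − 7 = 24 days remain.
Then April (30), May (31), June (30): 30 + 31 + 30 = 91 days.
July 1–28, 2265: 28 days.
Residual: 143 days.
Total: 3796 days.
3796 mod 7 = 2, so 2 days after Wednesday is Friday.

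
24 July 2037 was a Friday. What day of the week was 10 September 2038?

Friday

July 2037: 31 − 24 = 7 days remain.
Then 13 full months totalling 396 days.
September 1–10, 2038: 10 days.
Total: 7 + 396 + 10 = 413 days.
413 is a multiple of 7, so 10 September 2038 falls on the same weekday: Friday.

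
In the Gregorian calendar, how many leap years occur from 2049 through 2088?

Years divisible by 4 in [2049, 2088]: 2052, 2056, 2060, 2064, 2068, 2072, 2076, 2080, 2084, 2088.
No century exceptions apply. Count: 10.

10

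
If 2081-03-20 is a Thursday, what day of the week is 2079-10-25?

Count forward from the earlier date (October 25, 2079) to the later (March 20, 2081):
October 2079: 31 − 25 = 6 days remain.
Then 16 full months totalling 486 days.
March 1–20, 2081: 20 days.
Total: 6 + 486 + 20 = 512 days.
512 mod 7 = 1, so 1 day before Thursday is Wednesday.

Wednesday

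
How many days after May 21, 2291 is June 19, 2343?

19021

Day-of-year of May 21, 2291: 141.
Day-of-year of June 19, 2343: 170.
2291 has 365 days, so 365 − 141 = 224 days remain in 2291.
Full years 2292–2342: 39 common + 12 leap = 39×365 + 12×366 = 18627 days.
Total: 224 + 18627 + 170 = 19021 days.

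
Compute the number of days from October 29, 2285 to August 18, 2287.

658

Day-of-year of October 29, 2285: 302.
Day-of-year of August 18, 2287: 230.
2285 has 365 days, so 365 − 302 = 63 days remain in 2285.
Full years: 2286: 365. Sum = 365.
Total: 63 + 365 + 230 = 658 days.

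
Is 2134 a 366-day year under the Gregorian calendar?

2134 is not a leap year.

No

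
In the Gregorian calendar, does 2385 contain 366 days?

2385 is not a leap year.

No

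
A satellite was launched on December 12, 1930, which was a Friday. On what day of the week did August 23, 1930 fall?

Count forward from the earlier date (August 23, 1930) to the later (December 12, 1930):
August 1930: 31 − 23 = 8 days remain.
Then September (30), October (31), November (30): 30 + 31 + 30 = 91 days.
December 1–12, 1930: 12 days.
Total: 8 + 91 + 12 = 111 days.
111 mod 7 = 6, so 6 days before Friday is Saturday.

Saturday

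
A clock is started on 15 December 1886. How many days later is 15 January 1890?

December 15, 1886 → December 15, 1887: 365 days.
December 15, 1887 → December 15, 1888: 366 days (1888 is a leap year).
December 15, 1888 → December 15, 1889: 365 days.
December 1889: 31 − 15 = 16 days remain.
January 1–15, 1890: 15 days.
Residual: 31 days.
Total: 1127 days.

1127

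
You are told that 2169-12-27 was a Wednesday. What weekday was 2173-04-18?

Sunday

Day-of-year of December 27, 2169: 361.
Day-of-year of April 18, 2173: 108.
2169 has 365 days, so 365 − 361 = 4 days remain in 2169.
Full years: 2170: 365; 2171: 365; 2172: 366. Sum = 1096.
Total: 4 + 1096 + 108 = 1208 days.
1208 mod 7 = 4, so 4 days after Wednesday is Sunday.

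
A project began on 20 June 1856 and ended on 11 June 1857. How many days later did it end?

June 1856: 30 − 20 = 10 days remain.
Then 11 full months totalling 335 days.
June 1–11, 1857: 11 days.
Total: 10 + 335 + 11 = 356 days.

356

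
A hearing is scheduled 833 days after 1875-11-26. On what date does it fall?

1878-03-08

Count 833 days after November 26, 1875:
November 26, 1875 → November 26, 1876: 366 days (1876 is a leap year).
November 26, 1876 → November 26, 1877: 365 days.
November 1877: 30 − 26 = 4 days remain.
Then December (31), January (31), February 1878 (28): 31 + 31 + 28 = 90 days.
March 1–8, 1878: 8 days.
Residual: 102 days.
Total: 833 days.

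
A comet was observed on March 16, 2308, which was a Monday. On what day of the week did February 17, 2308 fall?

Monday

Count forward from the earlier date (February 17, 2308) to the later (March 16, 2308):
February 2308: 29 − 17 = 12 days remain (2308 is a leap year, so February has 29 days).
March 1–16, 2308: 16 days.
Total: 12 + 16 = 28 days.
28 is a multiple of 7, so February 17, 2308 falls on the same weekday: Monday.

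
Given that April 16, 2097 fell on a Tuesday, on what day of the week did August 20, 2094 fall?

Count forward from the earlier date (August 20, 2094) to the later (April 16, 2097):
August 20, 2094 → August 20, 2095: 365 days.
August 20, 2095 → August 20, 2096: 366 days (2096 is a leap year).
August 2096: 31 − 20 = 11 days remain.
Then September (30), October (31), November (30), December (31), January (31), February 2097 (28), March (31): 30 + 31 + 30 + 31 + 31 + 28 + 31 = 212 days.
April 1–16, 2097: 16 days.
Residual: 239 days.
Total: 970 days.
970 mod 7 = 4, so 4 days before Tuesday is Friday.

Friday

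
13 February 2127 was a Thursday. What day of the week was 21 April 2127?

Monday

February 2127: 28 − 13 = 15 days remain (2127 is not a leap year, so February has 28 days).
Then March (31): 31 days.
April 1–21, 2127: 21 days.
Total: 15 + 31 + 21 = 67 days.
67 mod 7 = 4, so 4 days after Thursday is Monday.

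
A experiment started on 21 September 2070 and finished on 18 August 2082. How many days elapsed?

Day-of-year of September 21, 2070: 264.
Day-of-year of August 18, 2082: 230.
2070 has 365 days, so 365 − 264 = 101 days remain in 2070.
Full years 2071–2081: 8 common + 3 leap = 8×365 + 3×366 = 4018 days.
Total: 101 + 4018 + 230 = 4349 days.

4349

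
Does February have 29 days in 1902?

No

1902 is not a leap year.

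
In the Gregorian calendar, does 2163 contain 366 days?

2163 is not a leap year.

No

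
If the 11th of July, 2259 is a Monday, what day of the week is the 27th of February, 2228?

Wednesday

Count forward from the earlier date (February 27, 2228) to the later (July 11, 2259):
Day-of-year of February 27, 2228: 58.
Day-of-year of July 11, 2259: 192.
2228 has 366 days, so 366 − 58 = 308 days remain in 2228.
Full years 2229–2258: 23 common + 7 leap = 23×365 + 7×366 = 10957 days.
Total: 308 + 10957 + 192 = 11457 days.
11457 mod 7 = 5, so 5 days before Monday is Wednesday.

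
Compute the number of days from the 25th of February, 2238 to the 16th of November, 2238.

264

February 2238: 28 − 25 = 3 days remain (2238 is not a leap year, so February has 28 days).
Then March (31), April (30), May (31), June (30), July (31), August (31), September (30), October (31): 31 + 30 + 31 + 30 + 31 + 31 + 30 + 31 = 245 days.
November 1–16, 2238: 16 days.
Total: 3 + 245 + 16 = 264 days.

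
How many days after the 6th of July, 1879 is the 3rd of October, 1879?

89

July 1879: 31 − 6 = 25 days remain.
Then August (31), September (30): 31 + 30 = 61 days.
October 1–3, 1879: 3 days.
Total: 25 + 61 + 3 = 89 days.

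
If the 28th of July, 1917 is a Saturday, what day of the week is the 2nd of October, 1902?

Thursday

Count forward from the earlier date (October 2, 1902) to the later (July 28, 1917):
Day-of-year of October 2, 1902: 275.
Day-of-year of July 28, 1917: 209.
1902 has 365 days, so 365 − 275 = 90 days remain in 1902.
Full years 1903–1916: 10 common + 4 leap = 10×365 + 4×366 = 5114 days.
Total: 90 + 5114 + 209 = 5413 days.
5413 mod 7 = 2, so 2 days before Saturday is Thursday.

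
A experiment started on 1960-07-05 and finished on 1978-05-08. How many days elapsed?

From July 5, 1960 to July 5, 1977: 17 years, of which 4 contain a Feb 29 — 13×365 + 4×366 = 6209 days.
July 1977: 31 − 5 = 26 days remain.
Then 9 full months totalling 273 days.
May 1–8, 1978: 8 days.
Residual: 307 days.
Total: 6516 days.

6516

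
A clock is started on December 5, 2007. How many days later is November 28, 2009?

724

December 5, 2007 → December 5, 2008: 366 days (2008 is a leap year).
December 2008: 31 − 5 = 26 days remain.
Then 10 full months totalling 304 days.
November 1–28, 2009: 28 days.
Residual: 358 days.
Total: 724 days.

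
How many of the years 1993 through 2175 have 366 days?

Years divisible by 4: 1996, 2000, …, 2172 — 45 in all.
Of these, 2100 is divisible by 100 but not 400, so not leap.
2000 is divisible by 400, so still leap.
Leap years: 45 − 1 = 44.

44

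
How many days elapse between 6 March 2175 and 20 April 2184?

Day-of-year of March 6, 2175: 65.
Day-of-year of April 20, 2184: 111.
2175 has 365 days, so 365 − 65 = 300 days remain in 2175.
Full years 2176–2183: 6 common + 2 leap = 6×365 + 2×366 = 2922 days.
Total: 300 + 2922 + 111 = 3333 days.

3333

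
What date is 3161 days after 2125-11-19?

2134-07-16

Count 3161 days after November 19, 2125:
From November 19, 2125 to November 19, 2133: 8 years, of which 2 contain a Feb 29 — 6×365 + 2×366 = 2922 days.
November 2133: 30 − 19 = 11 days remain.
Then December (31), January (31), February 2134 (28), March (31), April (30), May (31), June (30): 31 + 31 + 28 + 31 + 30 + 31 + 30 = 212 days.
July 1–16, 2134: 16 days.
Residual: 239 days.
Total: 3161 days.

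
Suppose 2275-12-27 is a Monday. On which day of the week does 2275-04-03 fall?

Count forward from the earlier date (April 3, 2275) to the later (December 27, 2275):
April 2275: 30 − 3 = 27 days remain.
Then May (31), June (30), July (31), August (31), September (30), October (31), November (30): 31 + 30 + 31 + 31 + 30 + 31 + 30 = 214 days.
December 1–27, 2275: 27 days.
Total: 27 + 214 + 27 = 268 days.
268 mod 7 = 2, so 2 days before Monday is Saturday.

Saturday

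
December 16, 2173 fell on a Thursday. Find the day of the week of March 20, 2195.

Friday

Day-of-year of December 16, 2173: 350.
Day-of-year of March 20, 2195: 79.
2173 has 365 days, so 365 − 350 = 15 days remain in 2173.
Full years 2174–2194: 16 common + 5 leap = 16×365 + 5×366 = 7670 days.
Total: 15 + 7670 + 79 = 7764 days.
7764 mod 7 = 1, so 1 day after Thursday is Friday.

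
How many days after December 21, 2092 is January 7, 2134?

14991

Day-of-year of December 21, 2092: 356.
Day-of-year of January 7, 2134: 7.
2092 has 366 days, so 366 − 356 = 10 days remain in 2092.
Full years 2093–2133: 32 common + 9 leap = 32×365 + 9×366 = 14974 days.
Total: 10 + 14974 + 7 = 14991 days.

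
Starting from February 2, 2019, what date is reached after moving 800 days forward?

April 12, 2021

Count 800 days after February 2, 2019:
February 2, 2019 → February 2, 2020: 365 days.
February 2, 2020 → February 2, 2021: 366 days (2020 is a leap year).
February 2021: 28 − 2 = 26 days remain (2021 is not a leap year, so February has 28 days).
Then March (31): 31 days.
April 1–12, 2021: 12 days.
Residual: 69 days.
Total: 800 days.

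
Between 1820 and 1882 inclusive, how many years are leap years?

Years divisible by 4: 1820, 1824, …, 1880 — 16 in all.
No century exceptions apply. Count: 16.

16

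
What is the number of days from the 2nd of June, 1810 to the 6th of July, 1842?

11722

Day-of-year of June 2, 1810: 153.
Day-of-year of July 6, 1842: 187.
1810 has 365 days, so 365 − 153 = 212 days remain in 1810.
Full years 1811–1841: 23 common + 8 leap = 23×365 + 8×366 = 11323 days.
Total: 212 + 11323 + 187 = 11722 days.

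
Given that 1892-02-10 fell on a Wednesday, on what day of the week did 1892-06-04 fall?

Saturday

February 1892: 29 − 10 = 19 days remain (1892 is a leap year, so February has 29 days).
Then March (31), April (30), May (31): 31 + 30 + 31 = 92 days.
June 1–4, 1892: 4 days.
Total: 19 + 92 + 4 = 115 days.
115 mod 7 = 3, so 3 days after Wednesday is Saturday.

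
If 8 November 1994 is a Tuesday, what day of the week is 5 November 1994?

Count forward from the earlier date (November 5, 1994) to the later (November 8, 1994):
Within November 1994: 8 − 5 = 3 days.
3 mod 7 = 3, so 3 days before Tuesday is Saturday.

Saturday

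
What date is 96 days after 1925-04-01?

1925-07-06

Count 96 days after April 1, 1925:
April 1925: 30 − 1 = 29 days remain.
Then May (31), June (30): 31 + 30 = 61 days.
July 1–6, 1925: 6 days.
Total: 29 + 61 + 6 = 96 days.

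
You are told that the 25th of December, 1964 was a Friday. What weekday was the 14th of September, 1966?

December 1964: 31 − 25 = 6 days remain.
Then 20 full months totalling 608 days.
September 1–14, 1966: 14 days.
Total: 6 + 608 + 14 = 628 days.
628 mod 7 = 5, so 5 days after Friday is Wednesday.

Wednesday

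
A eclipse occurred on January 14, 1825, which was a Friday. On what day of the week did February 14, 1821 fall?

Wednesday

Count forward from the earlier date (February 14, 1821) to the later (January 14, 1825):
Day-of-year of February 14, 1821: 45.
Day-of-year of January 14, 1825: 14.
1821 has 365 days, so 365 − 45 = 320 days remain in 1821.
Full years: 1822: 365; 1823: 365; 1824: 366. Sum = 1096.
Total: 320 + 1096 + 14 = 1430 days.
1430 mod 7 = 2, so 2 days before Friday is Wednesday.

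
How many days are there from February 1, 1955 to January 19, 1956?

352

February 1955: 28 − 1 = 27 days remain (1955 is not a leap year, so February has 28 days).
Then 10 full months totalling 306 days.
January 1–19, 1956: 19 days.
Total: 27 + 306 + 19 = 352 days.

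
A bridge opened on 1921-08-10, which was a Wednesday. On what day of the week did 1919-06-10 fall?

Tuesday

Count forward from the earlier date (June 10, 1919) to the later (August 10, 1921):
June 1919: 30 − 10 = 20 days remain.
Then 25 full months totalling 762 days.
August 1–10, 1921: 10 days.
Total: 20 + 762 + 10 = 792 days.
792 mod 7 = 1, so 1 day before Wednesday is Tuesday.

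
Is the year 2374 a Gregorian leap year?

No

2374 is not a leap year.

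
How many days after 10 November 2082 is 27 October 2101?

From November 10, 2082 to November 10, 2100: 18 years, of which 4 contain a Feb 29 — 14×365 + 4×366 = 6574 days.
(2100 is not a leap year (divisible by 100 but not 400).)
November 2100: 30 − 10 = 20 days remain.
Then 10 full months totalling 304 days.
October 1–27, 2101: 27 days.
Residual: 351 days.
Total: 6925 days.

6925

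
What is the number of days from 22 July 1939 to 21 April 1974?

From July 22, 1939 to July 22, 1973: 34 years, of which 9 contain a Feb 29 — 25×365 + 9×366 = 12419 days.
July 1973: 31 − 22 = 9 days remain.
Then August (31), September (30), October (31), November (30), December (31), January (31), February 1974 (28), March (31): 31 + 30 + 31 + 30 + 31 + 31 + 28 + 31 = 243 days.
April 1–21, 1974: 21 days.
Residual: 273 days.
Total: 12692 days.

12692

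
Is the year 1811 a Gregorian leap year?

No

1811 is not a leap year.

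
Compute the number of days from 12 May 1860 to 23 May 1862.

741

May 1860: 31 − 12 = 19 days remain.
Then 23 full months totalling 699 days.
May 1–23, 1862: 23 days.
Total: 19 + 699 + 23 = 741 days.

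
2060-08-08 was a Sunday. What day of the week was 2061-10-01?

August 8, 2060 → August 8, 2061: 365 days.
August 2061: 31 − 8 = 23 days remain.
Then September (30): 30 days.
October 1, 2061: 1 day.
Residual: 54 days.
Total: 419 days.
419 mod 7 = 6, so 6 days after Sunday is Saturday.

Saturday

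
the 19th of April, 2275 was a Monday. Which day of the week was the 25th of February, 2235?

Wednesday

Count forward from the earlier date (February 25, 2235) to the later (April 19, 2275):
Day-of-year of February 25, 2235: 56.
Day-of-year of April 19, 2275: 109.
2235 has 365 days, so 365 − 56 = 309 days remain in 2235.
Full years 2236–2274: 29 common + 10 leap = 29×365 + 10×366 = 14245 days.
Total: 309 + 14245 + 109 = 14663 days.
14663 mod 7 = 5, so 5 days before Monday is Wednesday.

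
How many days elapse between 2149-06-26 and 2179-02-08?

10819

From June 26, 2149 to June 26, 2178: 29 years, of which 7 contain a Feb 29 — 22×365 + 7×366 = 10592 days.
June 2178: 30 − 26 = 4 days remain.
Then July (31), August (31), September (30), October (31), November (30), December (31), January (31): 31 + 31 + 30 + 31 + 30 + 31 + 31 = 215 days.
February 1–8, 2179: 8 days (2179 is not a leap year).
Residual: 227 days.
Total: 10819 days.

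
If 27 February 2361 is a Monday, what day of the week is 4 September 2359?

Friday

Count forward from the earlier date (September 4, 2359) to the later (February 27, 2361):
Day-of-year of September 4, 2359: 247.
Day-of-year of February 27, 2361: 58.
2359 has 365 days, so 365 − 247 = 118 days remain in 2359.
Full years: 2360: 366. Sum = 366.
Total: 118 + 366 + 58 = 542 days.
542 mod 7 = 3, so 3 days before Monday is Friday.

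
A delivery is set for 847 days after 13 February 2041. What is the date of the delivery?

10 June 2043

Count 847 days after February 13, 2041:
Day-of-year of February 13, 2041: 44.
Day-of-year of June 10, 2043: 161.
2041 has 365 days, so 365 − 44 = 321 days remain in 2041.
Full years: 2042: 365. Sum = 365.
Total: 321 + 365 + 161 = 847 days.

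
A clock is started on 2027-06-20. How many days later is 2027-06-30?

10

Within June 2027: 30 − 20 = 10 days.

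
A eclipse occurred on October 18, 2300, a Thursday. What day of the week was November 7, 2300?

Wednesday

October 2300: 31 − 18 = 13 days remain.
November 1–7, 2300: 7 days.
Total: 13 + 7 = 20 days.
20 mod 7 = 6, so 6 days after Thursday is Wednesday.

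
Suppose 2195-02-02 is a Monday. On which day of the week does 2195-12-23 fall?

February 2195: 28 − 2 = 26 days remain (2195 is not a leap year, so February has 28 days).
Then 9 full months totalling 275 days.
December 1–23, 2195: 23 days.
Total: 26 + 275 + 23 = 324 days.
324 mod 7 = 2, so 2 days after Monday is Wednesday.

Wednesday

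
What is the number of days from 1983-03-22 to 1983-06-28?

98

March 1983: 31 − 22 = 9 days remain.
Then April (30), May (31): 30 + 31 = 61 days.
June 1–28, 1983: 28 days.
Total: 9 + 61 + 28 = 98 days.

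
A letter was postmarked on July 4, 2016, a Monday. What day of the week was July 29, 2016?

Within July 2016: 29 − 4 = 25 days.
25 mod 7 = 4, so 4 days after Monday is Friday.

Friday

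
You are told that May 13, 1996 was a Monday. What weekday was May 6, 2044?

Friday

Day-of-year of May 13, 1996: 134.
Day-of-year of May 6, 2044: 127.
1996 has 366 days, so 366 − 134 = 232 days remain in 1996.
Full years 1997–2043: 36 common + 11 leap = 36×365 + 11×366 = 17166 days.
Total: 232 + 17166 + 127 = 17525 days.
17525 mod 7 = 4, so 4 days after Monday is Friday.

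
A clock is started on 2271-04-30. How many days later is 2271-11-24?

208

April 2271: 30 − 30 = 0 days remain.
Then May (31), June (30), July (31), August (31), September (30), October (31): 31 + 30 + 31 + 31 + 30 + 31 = 184 days.
November 1–24, 2271: 24 days.
Total: 0 + 184 + 24 = 208 days.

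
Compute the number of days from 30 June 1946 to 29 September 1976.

Day-of-year of June 30, 1946: 181.
Day-of-year of September 29, 1976: 273.
1946 has 365 days, so 365 − 181 = 184 days remain in 1946.
Full years 1947–1975: 22 common + 7 leap = 22×365 + 7×366 = 10592 days.
Total: 184 + 10592 + 273 = 11049 days.

11049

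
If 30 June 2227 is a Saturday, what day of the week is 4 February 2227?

Sunday

Count forward from the earlier date (February 4, 2227) to the later (June 30, 2227):
February 2227: 28 − 4 = 24 days remain (2227 is not a leap year, so February has 28 days).
Then March (31), April (30), May (31): 31 + 30 + 31 = 92 days.
June 1–30, 2227: 30 days.
Total: 24 + 92 + 30 = 146 days.
146 mod 7 = 6, so 6 days before Saturday is Sunday.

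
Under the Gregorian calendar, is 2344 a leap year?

2344 is a leap year.

Yes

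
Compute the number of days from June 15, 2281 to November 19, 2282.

522

June 15, 2281 → June 15, 2282: 365 days.
June 2282: 30 − 15 = 15 days remain.
Then July (31), August (31), September (30), October (31): 31 + 31 + 30 + 31 = 123 days.
November 1–19, 2282: 19 days.
Residual: 157 days.
Total: 522 days.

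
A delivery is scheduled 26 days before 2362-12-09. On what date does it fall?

2362-11-13

Count 26 days before December 9, 2362:
November 2362: 30 − 13 = 17 days remain.
December 1–9, 2362: 9 days.
Total: 17 + 9 = 26 days.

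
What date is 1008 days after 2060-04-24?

2063-01-27

Count 1008 days after April 24, 2060:
April 24, 2060 → April 24, 2061: 365 days.
April 24, 2061 → April 24, 2062: 365 days.
April 2062: 30 − 24 = 6 days remain.
Then May (31), June (30), July (31), August (31), September (30), October (31), November (30), December (31): 31 + 30 + 31 + 31 + 30 + 31 + 30 + 31 = 245 days.
January 1–27, 2063: 27 days.
Residual: 278 days.
Total: 1008 days.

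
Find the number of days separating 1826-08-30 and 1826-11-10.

72

August 1826: 31 − 30 = 1 day remains.
Then September (30), October (31): 30 + 31 = 61 days.
November 1–10, 1826: 10 days.
Total: 1 + 61 + 10 = 72 days.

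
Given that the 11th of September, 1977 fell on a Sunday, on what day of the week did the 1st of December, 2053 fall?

Day-of-year of September 11, 1977: 254.
Day-of-year of December 1, 2053: 335.
1977 has 365 days, so 365 − 254 = 111 days remain in 1977.
Full years 1978–2052: 56 common + 19 leap = 56×365 + 19×366 = 27394 days.
Total: 111 + 27394 + 335 = 27840 days.
27840 mod 7 = 1, so 1 day after Sunday is Monday.

Monday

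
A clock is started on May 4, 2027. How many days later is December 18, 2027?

May 2027: 31 − 4 = 27 days remain.
Then June (30), July (31), August (31), September (30), October (31), November (30): 30 + 31 + 31 + 30 + 31 + 30 = 183 days.
December 1–18, 2027: 18 days.
Total: 27 + 183 + 18 = 228 days.

228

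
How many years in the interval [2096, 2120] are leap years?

Years divisible by 4 in [2096, 2120]: 2096, 2100, 2104, 2108, 2112, 2116, 2120.
Of these, 2100 is divisible by 100 but not 400, so not leap.
Leap years: 7 − 1 = 6.

6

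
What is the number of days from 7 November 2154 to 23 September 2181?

From November 7, 2154 to November 7, 2180: 26 years, of which 7 contain a Feb 29 — 19×365 + 7×366 = 9497 days.
November 2180: 30 − 7 = 23 days remain.
Then 9 full months totalling 274 days.
September 1–23, 2181: 23 days.
Residual: 320 days.
Total: 9817 days.

9817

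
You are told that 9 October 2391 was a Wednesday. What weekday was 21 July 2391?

Sunday

Count forward from the earlier date (July 21, 2391) to the later (October 9, 2391):
July 2391: 31 − 21 = 10 days remain.
Then August (31), September (30): 31 + 30 = 61 days.
October 1–9, 2391: 9 days.
Total: 10 + 61 + 9 = 80 days.
80 mod 7 = 3, so 3 days before Wednesday is Sunday.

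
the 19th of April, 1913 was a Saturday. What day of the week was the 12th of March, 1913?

Wednesday

Count forward from the earlier date (March 12, 1913) to the later (April 19, 1913):
March 1913: 31 − 12 = 19 days remain.
April 1–19, 1913: 19 days.
Total: 19 + 19 = 38 days.
38 mod 7 = 3, so 3 days before Saturday is Wednesday.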